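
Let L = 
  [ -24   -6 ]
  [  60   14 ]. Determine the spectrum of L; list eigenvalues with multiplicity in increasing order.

-6, -4

Characteristic polynomial: p(s) = s^2 + 10s + 24 = (s + 4)(s + 6).
Roots (with multiplicity): -6, -4.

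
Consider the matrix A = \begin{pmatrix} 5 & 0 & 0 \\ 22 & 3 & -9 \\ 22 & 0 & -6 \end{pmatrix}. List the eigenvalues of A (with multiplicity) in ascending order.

-6, 3, 5

Characteristic polynomial: p(t) = t^3 - 2t^2 - 33t + 90 = (t - 5)(t - 3)(t + 6).
Roots (with multiplicity): -6, 3, 5.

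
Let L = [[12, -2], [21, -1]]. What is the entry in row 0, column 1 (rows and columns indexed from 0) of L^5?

Characteristic polynomial: μ^2 - 11μ + 30 = (μ - 6)(μ - 5), so the eigenvalues are 5, 6.
μ=6: eigenvector (1, 3).
μ=5: eigenvector (2, 7).
P = [[1, 2], [3, 7]], D = diag(6, 5), P⁻¹ = [[7, -2], [-3, 1]].
L⁵ = P·diag(7776, 3125)·P⁻¹ = [[35682, -9302], [97671, -24781]].
The requested entry is -9302.

-9302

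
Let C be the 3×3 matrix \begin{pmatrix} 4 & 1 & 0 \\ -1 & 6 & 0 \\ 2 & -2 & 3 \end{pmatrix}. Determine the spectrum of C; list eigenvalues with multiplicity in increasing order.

Characteristic polynomial: p(t) = t^3 - 13t^2 + 55t - 75 = (t - 5)^2(t - 3).
Roots (with multiplicity): 3, 5, 5.

3, 5, 5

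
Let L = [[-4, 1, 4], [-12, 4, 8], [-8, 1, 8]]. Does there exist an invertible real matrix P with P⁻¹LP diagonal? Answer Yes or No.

Characteristic polynomial: p(t) = t^3 - 8t^2 + 20t - 16 = (t - 4)(t - 2)^2.
t = 2 has algebraic multiplicity 2; rank(L − 2I) = 2, so geometric multiplicity = 1.
Geometric multiplicity < algebraic multiplicity, so L is not diagonalizable.

No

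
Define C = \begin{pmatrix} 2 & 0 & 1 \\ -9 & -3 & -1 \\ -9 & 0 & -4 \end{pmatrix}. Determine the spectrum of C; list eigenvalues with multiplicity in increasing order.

Characteristic polynomial: p(s) = s^3 + 5s^2 + 7s + 3 = (s + 1)^2(s + 3).
Roots (with multiplicity): -3, -1, -1.

-3, -1, -1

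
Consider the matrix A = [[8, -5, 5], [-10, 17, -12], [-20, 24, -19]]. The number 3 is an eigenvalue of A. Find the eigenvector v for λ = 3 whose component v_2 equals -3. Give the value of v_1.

A − 3I = [[5, -5, 5], [-10, 14, -12], [-20, 24, -22]].
Solving (A − 3I)v = 0 gives the eigenspace spanned by (3, -3, -6).
With v_2 = -3, v = (3, -3, -6), so v_1 = 3.

3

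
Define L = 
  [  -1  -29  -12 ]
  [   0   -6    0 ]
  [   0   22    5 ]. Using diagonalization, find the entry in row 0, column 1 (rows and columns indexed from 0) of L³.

Characteristic polynomial: t^3 + 2t^2 - 29t - 30 = (t - 5)(t + 1)(t + 6), so the eigenvalues are -6, -1, 5.
t=-1: eigenvector (1, 0, 0).
t=5: eigenvector (-2, 0, 1).
t=-6: eigenvector (1, 1, -2).
P = [[1, -2, 1], [0, 0, 1], [0, 1, -2]], D = diag(-1, 5, -6), P⁻¹ = [[1, 3, 2], [0, 2, 1], [0, 1, 0]].
L³ = P·diag(-1, 125, -216)·P⁻¹ = [[-1, -719, -252], [0, -216, 0], [0, 682, 125]].
The requested entry is -719.

-719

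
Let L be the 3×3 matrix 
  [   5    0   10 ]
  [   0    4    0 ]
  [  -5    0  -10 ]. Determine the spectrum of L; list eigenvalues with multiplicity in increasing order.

Characteristic polynomial: p(s) = s^3 + s^2 - 20s = s(s - 4)(s + 5).
Roots (with multiplicity): -5, 0, 4.

-5, 0, 4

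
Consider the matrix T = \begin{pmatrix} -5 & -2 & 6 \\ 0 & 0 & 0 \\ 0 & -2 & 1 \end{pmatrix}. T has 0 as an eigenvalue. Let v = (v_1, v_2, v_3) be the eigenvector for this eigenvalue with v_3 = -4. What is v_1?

-4

T = [[-5, -2, 6], [0, 0, 0], [0, -2, 1]].
Solving (T)v = 0 gives the eigenspace spanned by (-4, -2, -4).
With v_3 = -4, v = (-4, -2, -4), so v_1 = -4.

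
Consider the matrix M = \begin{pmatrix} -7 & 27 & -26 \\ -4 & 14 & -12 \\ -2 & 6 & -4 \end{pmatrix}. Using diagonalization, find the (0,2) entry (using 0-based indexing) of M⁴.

-110

Characteristic polynomial: t^3 - 3t^2 + 2t = t(t - 2)(t - 1), so the eigenvalues are 0, 1, 2.
t=1: eigenvector (-7, -4, -2).
t=2: eigenvector (3, 1, 0).
t=0: eigenvector (4, 2, 1).
P = [[-7, 3, 4], [-4, 1, 2], [-2, 0, 1]], D = diag(1, 2, 0), P⁻¹ = [[1, -3, 2], [0, 1, -2], [2, -6, 5]].
M⁴ = P·diag(1, 16, 0)·P⁻¹ = [[-7, 69, -110], [-4, 28, -40], [-2, 6, -4]].
The requested entry is -110.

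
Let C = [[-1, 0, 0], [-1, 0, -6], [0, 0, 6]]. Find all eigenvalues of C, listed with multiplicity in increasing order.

Characteristic polynomial: p(r) = r^3 - 5r^2 - 6r = r(r - 6)(r + 1).
Roots (with multiplicity): -1, 0, 6.

-1, 0, 6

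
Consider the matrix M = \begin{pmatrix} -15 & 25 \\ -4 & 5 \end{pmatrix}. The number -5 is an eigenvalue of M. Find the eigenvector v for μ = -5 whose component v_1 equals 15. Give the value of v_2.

M + 5I = [[-10, 25], [-4, 10]].
Solving (M + 5I)v = 0 gives the eigenspace spanned by (15, 6).
With v_1 = 15, v = (15, 6), so v_2 = 6.

6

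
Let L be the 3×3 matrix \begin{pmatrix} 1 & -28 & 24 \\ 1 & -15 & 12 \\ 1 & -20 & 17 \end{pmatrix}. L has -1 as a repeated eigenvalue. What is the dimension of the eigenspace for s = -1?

L + 1I = [[2, -28, 24], [1, -14, 12], [1, -20, 18]].
This matrix has rank 2, so its null space has dimension 3 − 2 = 1.

1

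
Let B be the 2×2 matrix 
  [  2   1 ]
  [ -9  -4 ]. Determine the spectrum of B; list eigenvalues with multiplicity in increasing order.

-1, -1

Characteristic polynomial: p(r) = r^2 + 2r + 1 = (r + 1)^2.
Roots (with multiplicity): -1, -1.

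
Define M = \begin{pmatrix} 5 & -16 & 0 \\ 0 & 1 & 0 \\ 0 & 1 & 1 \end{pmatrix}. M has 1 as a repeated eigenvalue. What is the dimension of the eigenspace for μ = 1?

1

M − 1I = [[4, -16, 0], [0, 0, 0], [0, 1, 0]].
This matrix has rank 2, so its null space has dimension 3 − 2 = 1.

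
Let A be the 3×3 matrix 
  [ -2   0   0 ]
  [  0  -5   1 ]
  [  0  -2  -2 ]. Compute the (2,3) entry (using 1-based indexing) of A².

Characteristic polynomial: r^3 + 9r^2 + 26r + 24 = (r + 2)(r + 3)(r + 4), so the eigenvalues are -4, -3, -2.
r=-2: eigenvector (1, 0, 0).
r=-3: eigenvector (0, 1, 2).
r=-4: eigenvector (0, -1, -1).
P = [[1, 0, 0], [0, 1, -1], [0, 2, -1]], D = diag(-2, -3, -4), P⁻¹ = [[1, 0, 0], [0, -1, 1], [0, -2, 1]].
A² = P·diag(4, 9, 16)·P⁻¹ = [[4, 0, 0], [0, 23, -7], [0, 14, 2]].
The requested entry is -7.

-7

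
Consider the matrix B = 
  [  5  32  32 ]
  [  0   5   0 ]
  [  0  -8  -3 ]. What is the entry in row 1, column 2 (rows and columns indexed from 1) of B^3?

608

Characteristic polynomial: μ^3 - 7μ^2 - 5μ + 75 = (μ - 5)^2(μ + 3), so the eigenvalues are -3, 5, 5.
μ=5: eigenvector (1, 0, 0).
μ=5: eigenvector (4, 1, -1).
μ=-3: eigenvector (-4, 0, 1).
P = [[1, 4, -4], [0, 1, 0], [0, -1, 1]], D = diag(5, 5, -3), P⁻¹ = [[1, 0, 4], [0, 1, 0], [0, 1, 1]].
B³ = P·diag(125, 125, -27)·P⁻¹ = [[125, 608, 608], [0, 125, 0], [0, -152, -27]].
The requested entry is 608.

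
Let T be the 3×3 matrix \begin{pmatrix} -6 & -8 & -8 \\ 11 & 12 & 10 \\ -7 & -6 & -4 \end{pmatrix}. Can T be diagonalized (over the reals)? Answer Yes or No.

Characteristic polynomial: p(λ) = λ^3 - 2λ^2 - 4λ + 8 = (λ - 2)^2(λ + 2).
λ = 2 has algebraic multiplicity 2; rank(T − 2I) = 2, so geometric multiplicity = 1.
Geometric multiplicity < algebraic multiplicity, so T is not diagonalizable.

No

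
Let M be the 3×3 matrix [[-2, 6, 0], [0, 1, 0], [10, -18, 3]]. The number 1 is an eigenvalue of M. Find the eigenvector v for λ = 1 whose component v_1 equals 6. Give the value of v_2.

M − 1I = [[-3, 6, 0], [0, 0, 0], [10, -18, 2]].
Solving (M − 1I)v = 0 gives the eigenspace spanned by (6, 3, -3).
With v_1 = 6, v = (6, 3, -3), so v_2 = 3.

3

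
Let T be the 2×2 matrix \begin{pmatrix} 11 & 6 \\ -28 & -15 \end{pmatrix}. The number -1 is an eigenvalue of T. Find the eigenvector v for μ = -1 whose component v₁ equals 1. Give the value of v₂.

-2

T + 1I = [[12, 6], [-28, -14]].
Solving (T + 1I)v = 0 gives the eigenspace spanned by (1, -2).
With v₁ = 1, v = (1, -2), so v₂ = -2.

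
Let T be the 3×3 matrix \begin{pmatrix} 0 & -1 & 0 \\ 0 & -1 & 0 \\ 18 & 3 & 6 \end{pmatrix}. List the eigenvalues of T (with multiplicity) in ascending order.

Characteristic polynomial: p(s) = s^3 - 5s^2 - 6s = s(s - 6)(s + 1).
Roots (with multiplicity): -1, 0, 6.

-1, 0, 6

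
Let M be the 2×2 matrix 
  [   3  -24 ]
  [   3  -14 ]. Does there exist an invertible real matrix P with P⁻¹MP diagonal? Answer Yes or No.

Characteristic polynomial: p(t) = t^2 + 11t + 30 = (t + 5)(t + 6).
All 2 eigenvalues are distinct, so M is diagonalizable.

Yes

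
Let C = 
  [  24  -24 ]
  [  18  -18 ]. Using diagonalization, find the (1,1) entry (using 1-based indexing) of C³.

864

Characteristic polynomial: λ^2 - 6λ = λ(λ - 6), so the eigenvalues are 0, 6.
λ=6: eigenvector (4, 3).
λ=0: eigenvector (1, 1).
P = [[4, 1], [3, 1]], D = diag(6, 0), P⁻¹ = [[1, -1], [-3, 4]].
C³ = P·diag(216, 0)·P⁻¹ = [[864, -864], [648, -648]].
The requested entry is 864.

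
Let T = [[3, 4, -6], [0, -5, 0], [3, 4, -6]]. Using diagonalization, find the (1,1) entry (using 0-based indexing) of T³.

-125

Characteristic polynomial: s^3 + 8s^2 + 15s = s(s + 3)(s + 5), so the eigenvalues are -5, -3, 0.
s=-3: eigenvector (1, 0, 1).
s=-5: eigenvector (-2, 1, -2).
s=0: eigenvector (-2, 0, -1).
P = [[1, -2, -2], [0, 1, 0], [1, -2, -1]], D = diag(-3, -5, 0), P⁻¹ = [[-1, 2, 2], [0, 1, 0], [-1, 0, 1]].
T³ = P·diag(-27, -125, 0)·P⁻¹ = [[27, 196, -54], [0, -125, 0], [27, 196, -54]].
The requested entry is -125.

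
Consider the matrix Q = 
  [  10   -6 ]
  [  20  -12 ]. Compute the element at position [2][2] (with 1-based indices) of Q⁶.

384

Characteristic polynomial: r^2 + 2r = r(r + 2), so the eigenvalues are -2, 0.
r=0: eigenvector (-3, -5).
r=-2: eigenvector (1, 2).
P = [[-3, 1], [-5, 2]], D = diag(0, -2), P⁻¹ = [[-2, 1], [-5, 3]].
Q⁶ = P·diag(0, 64)·P⁻¹ = [[-320, 192], [-640, 384]].
The requested entry is 384.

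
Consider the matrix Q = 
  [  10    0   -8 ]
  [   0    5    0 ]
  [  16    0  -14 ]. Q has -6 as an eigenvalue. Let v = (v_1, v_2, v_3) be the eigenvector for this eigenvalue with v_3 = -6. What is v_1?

Q + 6I = [[16, 0, -8], [0, 11, 0], [16, 0, -8]].
Solving (Q + 6I)v = 0 gives the eigenspace spanned by (-3, 0, -6).
With v_3 = -6, v = (-3, 0, -6), so v_1 = -3.

-3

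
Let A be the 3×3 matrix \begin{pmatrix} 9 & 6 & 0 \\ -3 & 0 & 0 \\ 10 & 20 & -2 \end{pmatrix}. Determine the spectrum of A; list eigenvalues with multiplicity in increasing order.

-2, 3, 6

Characteristic polynomial: p(r) = r^3 - 7r^2 + 36 = (r - 6)(r - 3)(r + 2).
Roots (with multiplicity): -2, 3, 6.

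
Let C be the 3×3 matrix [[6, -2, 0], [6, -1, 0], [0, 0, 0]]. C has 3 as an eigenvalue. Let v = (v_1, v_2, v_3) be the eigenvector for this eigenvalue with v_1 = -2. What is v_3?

C − 3I = [[3, -2, 0], [6, -4, 0], [0, 0, -3]].
Solving (C − 3I)v = 0 gives the eigenspace spanned by (-2, -3, 0).
With v_1 = -2, v = (-2, -3, 0), so v_3 = 0.

0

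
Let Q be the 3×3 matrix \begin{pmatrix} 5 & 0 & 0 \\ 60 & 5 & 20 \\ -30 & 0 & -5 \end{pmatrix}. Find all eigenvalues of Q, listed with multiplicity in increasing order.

Characteristic polynomial: p(r) = r^3 - 5r^2 - 25r + 125 = (r - 5)^2(r + 5).
Roots (with multiplicity): -5, 5, 5.

-5, 5, 5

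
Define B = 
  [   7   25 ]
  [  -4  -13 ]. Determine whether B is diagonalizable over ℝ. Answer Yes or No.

Characteristic polynomial: p(r) = r^2 + 6r + 9 = (r + 3)^2.
r = -3 has algebraic multiplicity 2; rank(B + 3I) = 1, so geometric multiplicity = 1.
Geometric multiplicity < algebraic multiplicity, so B is not diagonalizable.

No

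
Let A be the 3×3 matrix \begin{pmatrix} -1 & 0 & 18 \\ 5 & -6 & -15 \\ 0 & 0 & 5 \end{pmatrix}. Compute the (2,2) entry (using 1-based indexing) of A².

36

Characteristic polynomial: t^3 + 2t^2 - 29t - 30 = (t - 5)(t + 1)(t + 6), so the eigenvalues are -6, -1, 5.
t=-1: eigenvector (1, 1, 0).
t=-6: eigenvector (0, 1, 0).
t=5: eigenvector (3, 0, 1).
P = [[1, 0, 3], [1, 1, 0], [0, 0, 1]], D = diag(-1, -6, 5), P⁻¹ = [[1, 0, -3], [-1, 1, 3], [0, 0, 1]].
A² = P·diag(1, 36, 25)·P⁻¹ = [[1, 0, 72], [-35, 36, 105], [0, 0, 25]].
The requested entry is 36.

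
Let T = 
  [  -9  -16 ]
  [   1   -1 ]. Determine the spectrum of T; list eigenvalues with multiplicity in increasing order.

Characteristic polynomial: p(r) = r^2 + 10r + 25 = (r + 5)^2.
Roots (with multiplicity): -5, -5.

-5, -5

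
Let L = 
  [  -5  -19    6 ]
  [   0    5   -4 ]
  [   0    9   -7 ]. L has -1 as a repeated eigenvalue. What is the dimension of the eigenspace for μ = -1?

1

L + 1I = [[-4, -19, 6], [0, 6, -4], [0, 9, -6]].
This matrix has rank 2, so its null space has dimension 3 − 2 = 1.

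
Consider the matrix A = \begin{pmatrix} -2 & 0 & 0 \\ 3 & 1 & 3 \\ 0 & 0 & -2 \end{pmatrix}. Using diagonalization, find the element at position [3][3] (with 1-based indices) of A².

Characteristic polynomial: t^3 + 3t^2 - 4 = (t - 1)(t + 2)^2, so the eigenvalues are -2, -2, 1.
t=-2: eigenvector (-1, -1, 2).
t=1: eigenvector (0, 1, 0).
t=-2: eigenvector (-1, 0, 1).
P = [[-1, 0, -1], [-1, 1, 0], [2, 0, 1]], D = diag(-2, 1, -2), P⁻¹ = [[1, 0, 1], [1, 1, 1], [-2, 0, -1]].
A² = P·diag(4, 1, 4)·P⁻¹ = [[4, 0, 0], [-3, 1, -3], [0, 0, 4]].
The requested entry is 4.

4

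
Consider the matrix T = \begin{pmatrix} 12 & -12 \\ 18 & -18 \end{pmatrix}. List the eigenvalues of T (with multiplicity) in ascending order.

Characteristic polynomial: p(μ) = μ^2 + 6μ = μ(μ + 6).
Roots (with multiplicity): -6, 0.

-6, 0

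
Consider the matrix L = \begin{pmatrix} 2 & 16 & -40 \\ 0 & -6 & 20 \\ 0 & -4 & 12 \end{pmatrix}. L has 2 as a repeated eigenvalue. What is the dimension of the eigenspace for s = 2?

L − 2I = [[0, 16, -40], [0, -8, 20], [0, -4, 10]].
This matrix has rank 1, so its null space has dimension 3 − 1 = 2.

2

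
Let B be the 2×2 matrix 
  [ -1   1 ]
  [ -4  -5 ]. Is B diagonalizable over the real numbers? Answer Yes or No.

No

Characteristic polynomial: p(λ) = λ^2 + 6λ + 9 = (λ + 3)^2.
λ = -3 has algebraic multiplicity 2; rank(B + 3I) = 1, so geometric multiplicity = 1.
Geometric multiplicity < algebraic multiplicity, so B is not diagonalizable.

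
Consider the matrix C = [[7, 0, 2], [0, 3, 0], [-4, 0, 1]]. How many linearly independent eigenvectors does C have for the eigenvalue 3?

C − 3I = [[4, 0, 2], [0, 0, 0], [-4, 0, -2]].
This matrix has rank 1, so its null space has dimension 3 − 1 = 2.

2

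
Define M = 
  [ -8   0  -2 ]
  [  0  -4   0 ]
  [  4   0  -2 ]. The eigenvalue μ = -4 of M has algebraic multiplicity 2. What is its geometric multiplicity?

M + 4I = [[-4, 0, -2], [0, 0, 0], [4, 0, 2]].
This matrix has rank 1, so its null space has dimension 3 − 1 = 2.

2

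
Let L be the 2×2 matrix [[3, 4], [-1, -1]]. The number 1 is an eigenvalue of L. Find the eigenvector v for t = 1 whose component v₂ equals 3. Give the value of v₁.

-6

L − 1I = [[2, 4], [-1, -2]].
Solving (L − 1I)v = 0 gives the eigenspace spanned by (-6, 3).
With v₂ = 3, v = (-6, 3), so v₁ = -6.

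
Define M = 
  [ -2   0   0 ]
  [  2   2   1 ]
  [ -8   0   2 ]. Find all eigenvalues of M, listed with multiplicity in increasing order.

-2, 2, 2

Characteristic polynomial: p(s) = s^3 - 2s^2 - 4s + 8 = (s - 2)^2(s + 2).
Roots (with multiplicity): -2, 2, 2.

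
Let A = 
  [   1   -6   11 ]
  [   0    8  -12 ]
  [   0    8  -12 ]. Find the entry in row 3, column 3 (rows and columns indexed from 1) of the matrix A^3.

Characteristic polynomial: t^3 + 3t^2 - 4t = t(t - 1)(t + 4), so the eigenvalues are -4, 0, 1.
t=1: eigenvector (1, 0, 0).
t=0: eigenvector (-4, 3, 2).
t=-4: eigenvector (-1, 1, 1).
P = [[1, -4, -1], [0, 3, 1], [0, 2, 1]], D = diag(1, 0, -4), P⁻¹ = [[1, 2, -1], [0, 1, -1], [0, -2, 3]].
A³ = P·diag(1, 0, -64)·P⁻¹ = [[1, -126, 191], [0, 128, -192], [0, 128, -192]].
The requested entry is -192.

-192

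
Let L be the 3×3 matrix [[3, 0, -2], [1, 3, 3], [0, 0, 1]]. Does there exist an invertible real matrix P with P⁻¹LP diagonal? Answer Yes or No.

Characteristic polynomial: p(t) = t^3 - 7t^2 + 15t - 9 = (t - 3)^2(t - 1).
t = 3 has algebraic multiplicity 2; rank(L − 3I) = 2, so geometric multiplicity = 1.
Geometric multiplicity < algebraic multiplicity, so L is not diagonalizable.

No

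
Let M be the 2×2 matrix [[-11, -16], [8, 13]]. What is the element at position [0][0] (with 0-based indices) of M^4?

-463

Characteristic polynomial: λ^2 - 2λ - 15 = (λ - 5)(λ + 3), so the eigenvalues are -3, 5.
λ=5: eigenvector (-1, 1).
λ=-3: eigenvector (-2, 1).
P = [[-1, -2], [1, 1]], D = diag(5, -3), P⁻¹ = [[1, 2], [-1, -1]].
M⁴ = P·diag(625, 81)·P⁻¹ = [[-463, -1088], [544, 1169]].
The requested entry is -463.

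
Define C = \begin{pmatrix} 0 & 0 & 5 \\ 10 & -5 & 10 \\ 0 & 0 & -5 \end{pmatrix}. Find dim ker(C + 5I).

C + 5I = [[5, 0, 5], [10, 0, 10], [0, 0, 0]].
This matrix has rank 1, so its null space has dimension 3 − 1 = 2.

2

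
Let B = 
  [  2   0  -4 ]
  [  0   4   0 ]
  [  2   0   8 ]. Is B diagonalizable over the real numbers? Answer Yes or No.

Characteristic polynomial: p(s) = s^3 - 14s^2 + 64s - 96 = (s - 6)(s - 4)^2.
s = 4 has algebraic multiplicity 2; rank(B − 4I) = 1, so geometric multiplicity = 2.
Every eigenvalue has geometric = algebraic multiplicity, so B is diagonalizable.

Yes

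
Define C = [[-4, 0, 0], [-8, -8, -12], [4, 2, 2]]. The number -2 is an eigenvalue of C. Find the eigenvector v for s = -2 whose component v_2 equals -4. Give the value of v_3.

2

C + 2I = [[-2, 0, 0], [-8, -6, -12], [4, 2, 4]].
Solving (C + 2I)v = 0 gives the eigenspace spanned by (0, -4, 2).
With v_2 = -4, v = (0, -4, 2), so v_3 = 2.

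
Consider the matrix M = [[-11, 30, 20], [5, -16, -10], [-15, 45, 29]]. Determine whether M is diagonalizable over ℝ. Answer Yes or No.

Yes

Characteristic polynomial: p(μ) = μ^3 - 2μ^2 - 7μ - 4 = (μ - 4)(μ + 1)^2.
μ = -1 has algebraic multiplicity 2; rank(M + 1I) = 1, so geometric multiplicity = 2.
Every eigenvalue has geometric = algebraic multiplicity, so M is diagonalizable.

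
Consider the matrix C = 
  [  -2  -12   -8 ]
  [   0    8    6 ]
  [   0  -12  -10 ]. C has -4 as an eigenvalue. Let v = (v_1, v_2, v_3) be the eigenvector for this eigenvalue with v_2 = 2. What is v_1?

C + 4I = [[2, -12, -8], [0, 12, 6], [0, -12, -6]].
Solving (C + 4I)v = 0 gives the eigenspace spanned by (-4, 2, -4).
With v_2 = 2, v = (-4, 2, -4), so v_1 = -4.

-4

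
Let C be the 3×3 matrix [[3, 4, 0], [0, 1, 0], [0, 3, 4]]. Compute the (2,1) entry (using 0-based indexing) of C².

Characteristic polynomial: r^3 - 8r^2 + 19r - 12 = (r - 4)(r - 3)(r - 1), so the eigenvalues are 1, 3, 4.
r=3: eigenvector (1, 0, 0).
r=1: eigenvector (-2, 1, -1).
r=4: eigenvector (0, 0, 1).
P = [[1, -2, 0], [0, 1, 0], [0, -1, 1]], D = diag(3, 1, 4), P⁻¹ = [[1, 2, 0], [0, 1, 0], [0, 1, 1]].
C² = P·diag(9, 1, 16)·P⁻¹ = [[9, 16, 0], [0, 1, 0], [0, 15, 16]].
The requested entry is 15.

15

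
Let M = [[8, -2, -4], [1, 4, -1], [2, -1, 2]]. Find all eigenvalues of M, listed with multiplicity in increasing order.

4, 5, 5

Characteristic polynomial: p(λ) = λ^3 - 14λ^2 + 65λ - 100 = (λ - 5)^2(λ - 4).
Roots (with multiplicity): 4, 5, 5.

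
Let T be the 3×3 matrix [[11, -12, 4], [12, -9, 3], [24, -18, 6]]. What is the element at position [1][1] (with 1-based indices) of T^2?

Characteristic polynomial: λ^3 - 8λ^2 + 15λ = λ(λ - 5)(λ - 3), so the eigenvalues are 0, 3, 5.
λ=3: eigenvector (1, 2, 4).
λ=5: eigenvector (-2, -3, -6).
λ=0: eigenvector (0, 1, 3).
P = [[1, -2, 0], [2, -3, 1], [4, -6, 3]], D = diag(3, 5, 0), P⁻¹ = [[-3, 6, -2], [-2, 3, -1], [0, -2, 1]].
T² = P·diag(9, 25, 0)·P⁻¹ = [[73, -96, 32], [96, -117, 39], [192, -234, 78]].
The requested entry is 73.

73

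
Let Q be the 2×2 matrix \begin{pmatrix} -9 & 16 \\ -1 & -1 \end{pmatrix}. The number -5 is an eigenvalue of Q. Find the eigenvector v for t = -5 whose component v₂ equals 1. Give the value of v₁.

Q + 5I = [[-4, 16], [-1, 4]].
Solving (Q + 5I)v = 0 gives the eigenspace spanned by (4, 1).
With v₂ = 1, v = (4, 1), so v₁ = 4.

4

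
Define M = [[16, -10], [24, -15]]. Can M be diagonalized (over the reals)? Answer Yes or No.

Characteristic polynomial: p(λ) = λ^2 - λ = λ(λ - 1).
All 2 eigenvalues are distinct, so M is diagonalizable.

Yes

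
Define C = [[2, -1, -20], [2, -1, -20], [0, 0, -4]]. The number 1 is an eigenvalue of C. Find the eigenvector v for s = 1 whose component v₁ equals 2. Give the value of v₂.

C − 1I = [[1, -1, -20], [2, -2, -20], [0, 0, -5]].
Solving (C − 1I)v = 0 gives the eigenspace spanned by (2, 2, 0).
With v₁ = 2, v = (2, 2, 0), so v₂ = 2.

2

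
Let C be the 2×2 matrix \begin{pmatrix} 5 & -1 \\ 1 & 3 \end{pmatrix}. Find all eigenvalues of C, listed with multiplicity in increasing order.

4, 4

Characteristic polynomial: p(t) = t^2 - 8t + 16 = (t - 4)^2.
Roots (with multiplicity): 4, 4.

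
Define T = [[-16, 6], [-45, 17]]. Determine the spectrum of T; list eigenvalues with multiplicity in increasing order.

-1, 2

Characteristic polynomial: p(r) = r^2 - r - 2 = (r - 2)(r + 1).
Roots (with multiplicity): -1, 2.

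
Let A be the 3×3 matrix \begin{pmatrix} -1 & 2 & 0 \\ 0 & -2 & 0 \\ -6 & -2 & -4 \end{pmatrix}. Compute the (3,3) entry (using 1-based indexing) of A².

Characteristic polynomial: t^3 + 7t^2 + 14t + 8 = (t + 1)(t + 2)(t + 4), so the eigenvalues are -4, -2, -1.
t=-4: eigenvector (0, 0, 1).
t=-2: eigenvector (-2, 1, 5).
t=-1: eigenvector (1, 0, -2).
P = [[0, -2, 1], [0, 1, 0], [1, 5, -2]], D = diag(-4, -2, -1), P⁻¹ = [[2, -1, 1], [0, 1, 0], [1, 2, 0]].
A² = P·diag(16, 4, 1)·P⁻¹ = [[1, -6, 0], [0, 4, 0], [30, 0, 16]].
The requested entry is 16.

16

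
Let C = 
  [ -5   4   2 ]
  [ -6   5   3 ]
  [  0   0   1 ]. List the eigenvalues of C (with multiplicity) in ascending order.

Characteristic polynomial: p(r) = r^3 - r^2 - r + 1 = (r - 1)^2(r + 1).
Roots (with multiplicity): -1, 1, 1.

-1, 1, 1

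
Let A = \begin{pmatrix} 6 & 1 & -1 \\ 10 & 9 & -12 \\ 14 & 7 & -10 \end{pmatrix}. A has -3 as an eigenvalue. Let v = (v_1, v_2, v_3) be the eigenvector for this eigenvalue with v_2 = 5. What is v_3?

A + 3I = [[9, 1, -1], [10, 12, -12], [14, 7, -7]].
Solving (A + 3I)v = 0 gives the eigenspace spanned by (0, 5, 5).
With v_2 = 5, v = (0, 5, 5), so v_3 = 5.

5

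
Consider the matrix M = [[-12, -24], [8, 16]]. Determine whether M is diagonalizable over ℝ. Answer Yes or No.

Yes

Characteristic polynomial: p(s) = s^2 - 4s = s(s - 4).
All 2 eigenvalues are distinct, so M is diagonalizable.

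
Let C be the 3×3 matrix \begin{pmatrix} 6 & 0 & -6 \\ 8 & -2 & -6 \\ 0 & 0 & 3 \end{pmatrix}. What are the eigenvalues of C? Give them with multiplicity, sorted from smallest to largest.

-2, 3, 6

Characteristic polynomial: p(t) = t^3 - 7t^2 + 36 = (t - 6)(t - 3)(t + 2).
Roots (with multiplicity): -2, 3, 6.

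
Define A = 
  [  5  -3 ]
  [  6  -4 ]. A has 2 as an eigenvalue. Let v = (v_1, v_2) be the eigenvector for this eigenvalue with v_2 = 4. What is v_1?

4

A − 2I = [[3, -3], [6, -6]].
Solving (A − 2I)v = 0 gives the eigenspace spanned by (4, 4).
With v_2 = 4, v = (4, 4), so v_1 = 4.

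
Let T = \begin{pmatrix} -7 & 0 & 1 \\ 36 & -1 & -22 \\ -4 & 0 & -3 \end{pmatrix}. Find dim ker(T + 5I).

1

T + 5I = [[-2, 0, 1], [36, 4, -22], [-4, 0, 2]].
This matrix has rank 2, so its null space has dimension 3 − 2 = 1.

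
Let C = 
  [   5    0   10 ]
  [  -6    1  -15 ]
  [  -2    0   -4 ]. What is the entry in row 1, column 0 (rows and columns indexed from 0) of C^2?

-6

Characteristic polynomial: r^3 - 2r^2 + r = r(r - 1)^2, so the eigenvalues are 0, 1, 1.
r=1: eigenvector (5, -6, -2).
r=1: eigenvector (0, 1, 0).
r=0: eigenvector (-2, 3, 1).
P = [[5, 0, -2], [-6, 1, 3], [-2, 0, 1]], D = diag(1, 1, 0), P⁻¹ = [[1, 0, 2], [0, 1, -3], [2, 0, 5]].
C² = P·diag(1, 1, 0)·P⁻¹ = [[5, 0, 10], [-6, 1, -15], [-2, 0, -4]].
The requested entry is -6.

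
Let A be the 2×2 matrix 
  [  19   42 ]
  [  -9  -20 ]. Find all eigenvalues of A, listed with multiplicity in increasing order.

-2, 1

Characteristic polynomial: p(μ) = μ^2 + μ - 2 = (μ - 1)(μ + 2).
Roots (with multiplicity): -2, 1.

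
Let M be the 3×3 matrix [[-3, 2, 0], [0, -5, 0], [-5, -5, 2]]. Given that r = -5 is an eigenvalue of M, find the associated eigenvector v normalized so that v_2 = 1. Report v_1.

-1

M + 5I = [[2, 2, 0], [0, 0, 0], [-5, -5, 7]].
Solving (M + 5I)v = 0 gives the eigenspace spanned by (-1, 1, 0).
With v_2 = 1, v = (-1, 1, 0), so v_1 = -1.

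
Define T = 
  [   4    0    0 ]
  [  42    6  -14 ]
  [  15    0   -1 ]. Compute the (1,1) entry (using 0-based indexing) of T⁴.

1296

Characteristic polynomial: r^3 - 9r^2 + 14r + 24 = (r - 6)(r - 4)(r + 1), so the eigenvalues are -1, 4, 6.
r=4: eigenvector (1, 0, 3).
r=-1: eigenvector (0, 2, 1).
r=6: eigenvector (0, 1, 0).
P = [[1, 0, 0], [0, 2, 1], [3, 1, 0]], D = diag(4, -1, 6), P⁻¹ = [[1, 0, 0], [-3, 0, 1], [6, 1, -2]].
T⁴ = P·diag(256, 1, 1296)·P⁻¹ = [[256, 0, 0], [7770, 1296, -2590], [765, 0, 1]].
The requested entry is 1296.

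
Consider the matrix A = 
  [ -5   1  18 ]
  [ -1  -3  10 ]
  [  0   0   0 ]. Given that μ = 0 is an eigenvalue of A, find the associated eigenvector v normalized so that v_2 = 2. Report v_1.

A = [[-5, 1, 18], [-1, -3, 10], [0, 0, 0]].
Solving (A)v = 0 gives the eigenspace spanned by (4, 2, 1).
With v_2 = 2, v = (4, 2, 1), so v_1 = 4.

4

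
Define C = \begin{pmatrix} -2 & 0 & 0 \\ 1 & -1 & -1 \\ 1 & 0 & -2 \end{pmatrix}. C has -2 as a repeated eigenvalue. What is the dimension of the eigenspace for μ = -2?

1

C + 2I = [[0, 0, 0], [1, 1, -1], [1, 0, 0]].
This matrix has rank 2, so its null space has dimension 3 − 2 = 1.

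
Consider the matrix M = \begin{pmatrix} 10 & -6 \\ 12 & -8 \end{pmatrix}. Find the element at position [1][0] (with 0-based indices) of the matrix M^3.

144

Characteristic polynomial: μ^2 - 2μ - 8 = (μ - 4)(μ + 2), so the eigenvalues are -2, 4.
μ=4: eigenvector (1, 1).
μ=-2: eigenvector (1, 2).
P = [[1, 1], [1, 2]], D = diag(4, -2), P⁻¹ = [[2, -1], [-1, 1]].
M³ = P·diag(64, -8)·P⁻¹ = [[136, -72], [144, -80]].
The requested entry is 144.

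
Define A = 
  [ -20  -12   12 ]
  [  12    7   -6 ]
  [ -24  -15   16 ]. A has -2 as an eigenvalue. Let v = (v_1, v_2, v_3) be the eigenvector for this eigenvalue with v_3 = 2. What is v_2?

A + 2I = [[-18, -12, 12], [12, 9, -6], [-24, -15, 18]].
Solving (A + 2I)v = 0 gives the eigenspace spanned by (4, -4, 2).
With v_3 = 2, v = (4, -4, 2), so v_2 = -4.

-4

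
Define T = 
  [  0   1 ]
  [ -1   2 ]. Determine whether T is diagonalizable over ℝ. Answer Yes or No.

Characteristic polynomial: p(μ) = μ^2 - 2μ + 1 = (μ - 1)^2.
μ = 1 has algebraic multiplicity 2; rank(T − 1I) = 1, so geometric multiplicity = 1.
Geometric multiplicity < algebraic multiplicity, so T is not diagonalizable.

No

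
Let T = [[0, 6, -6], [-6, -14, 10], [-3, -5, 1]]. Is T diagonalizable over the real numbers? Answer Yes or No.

Characteristic polynomial: p(s) = s^3 + 13s^2 + 54s + 72 = (s + 3)(s + 4)(s + 6).
All 3 eigenvalues are distinct, so T is diagonalizable.

Yes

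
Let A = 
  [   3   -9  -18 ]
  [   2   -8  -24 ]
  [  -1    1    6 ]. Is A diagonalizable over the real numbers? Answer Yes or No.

Characteristic polynomial: p(r) = r^3 - r^2 - 30r + 72 = (r - 4)(r - 3)(r + 6).
All 3 eigenvalues are distinct, so A is diagonalizable.

Yes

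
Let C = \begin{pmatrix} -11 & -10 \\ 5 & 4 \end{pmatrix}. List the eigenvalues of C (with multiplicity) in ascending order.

-6, -1

Characteristic polynomial: p(μ) = μ^2 + 7μ + 6 = (μ + 1)(μ + 6).
Roots (with multiplicity): -6, -1.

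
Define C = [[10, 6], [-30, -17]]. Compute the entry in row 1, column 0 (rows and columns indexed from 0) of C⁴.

Characteristic polynomial: λ^2 + 7λ + 10 = (λ + 2)(λ + 5), so the eigenvalues are -5, -2.
λ=-2: eigenvector (1, -2).
λ=-5: eigenvector (-2, 5).
P = [[1, -2], [-2, 5]], D = diag(-2, -5), P⁻¹ = [[5, 2], [2, 1]].
C⁴ = P·diag(16, 625)·P⁻¹ = [[-2420, -1218], [6090, 3061]].
The requested entry is 6090.

6090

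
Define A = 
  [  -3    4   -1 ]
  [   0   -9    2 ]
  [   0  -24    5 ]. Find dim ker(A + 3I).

1

A + 3I = [[0, 4, -1], [0, -6, 2], [0, -24, 8]].
This matrix has rank 2, so its null space has dimension 3 − 2 = 1.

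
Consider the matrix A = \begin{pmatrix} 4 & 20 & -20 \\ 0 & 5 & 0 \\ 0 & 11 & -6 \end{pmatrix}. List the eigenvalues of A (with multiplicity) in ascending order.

Characteristic polynomial: p(t) = t^3 - 3t^2 - 34t + 120 = (t - 5)(t - 4)(t + 6).
Roots (with multiplicity): -6, 4, 5.

-6, 4, 5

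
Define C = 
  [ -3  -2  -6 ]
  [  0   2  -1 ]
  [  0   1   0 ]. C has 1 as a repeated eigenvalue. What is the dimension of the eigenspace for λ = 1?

C − 1I = [[-4, -2, -6], [0, 1, -1], [0, 1, -1]].
This matrix has rank 2, so its null space has dimension 3 − 2 = 1.

1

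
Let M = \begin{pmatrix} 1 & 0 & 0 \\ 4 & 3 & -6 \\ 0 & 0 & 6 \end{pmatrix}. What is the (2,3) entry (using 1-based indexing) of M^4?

Characteristic polynomial: λ^3 - 10λ^2 + 27λ - 18 = (λ - 6)(λ - 3)(λ - 1), so the eigenvalues are 1, 3, 6.
λ=1: eigenvector (1, -2, 0).
λ=6: eigenvector (0, -2, 1).
λ=3: eigenvector (0, 1, 0).
P = [[1, 0, 0], [-2, -2, 1], [0, 1, 0]], D = diag(1, 6, 3), P⁻¹ = [[1, 0, 0], [0, 0, 1], [2, 1, 2]].
M⁴ = P·diag(1, 1296, 81)·P⁻¹ = [[1, 0, 0], [160, 81, -2430], [0, 0, 1296]].
The requested entry is -2430.

-2430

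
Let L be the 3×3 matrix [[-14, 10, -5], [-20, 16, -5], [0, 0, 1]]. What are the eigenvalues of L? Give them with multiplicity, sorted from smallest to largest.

-4, 1, 6

Characteristic polynomial: p(t) = t^3 - 3t^2 - 22t + 24 = (t - 6)(t - 1)(t + 4).
Roots (with multiplicity): -4, 1, 6.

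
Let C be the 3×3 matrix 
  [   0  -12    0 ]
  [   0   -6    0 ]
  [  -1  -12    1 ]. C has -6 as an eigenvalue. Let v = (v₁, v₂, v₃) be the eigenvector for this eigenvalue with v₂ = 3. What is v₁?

6

C + 6I = [[6, -12, 0], [0, 0, 0], [-1, -12, 7]].
Solving (C + 6I)v = 0 gives the eigenspace spanned by (6, 3, 6).
With v₂ = 3, v = (6, 3, 6), so v₁ = 6.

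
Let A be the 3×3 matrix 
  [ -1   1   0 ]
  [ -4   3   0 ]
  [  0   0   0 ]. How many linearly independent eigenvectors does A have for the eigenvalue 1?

A − 1I = [[-2, 1, 0], [-4, 2, 0], [0, 0, -1]].
This matrix has rank 2, so its null space has dimension 3 − 2 = 1.

1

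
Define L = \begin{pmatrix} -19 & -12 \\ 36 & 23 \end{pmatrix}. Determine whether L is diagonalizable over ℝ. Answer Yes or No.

Characteristic polynomial: p(t) = t^2 - 4t - 5 = (t - 5)(t + 1).
All 2 eigenvalues are distinct, so L is diagonalizable.

Yes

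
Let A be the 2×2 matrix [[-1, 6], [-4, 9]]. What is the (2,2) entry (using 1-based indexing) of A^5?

Characteristic polynomial: λ^2 - 8λ + 15 = (λ - 5)(λ - 3), so the eigenvalues are 3, 5.
λ=3: eigenvector (-3, -2).
λ=5: eigenvector (-1, -1).
P = [[-3, -1], [-2, -1]], D = diag(3, 5), P⁻¹ = [[-1, 1], [2, -3]].
A⁵ = P·diag(243, 3125)·P⁻¹ = [[-5521, 8646], [-5764, 8889]].
The requested entry is 8889.

8889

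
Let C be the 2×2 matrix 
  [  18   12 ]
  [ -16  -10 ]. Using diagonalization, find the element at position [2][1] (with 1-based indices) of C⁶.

Characteristic polynomial: s^2 - 8s + 12 = (s - 6)(s - 2), so the eigenvalues are 2, 6.
s=2: eigenvector (-3, 4).
s=6: eigenvector (1, -1).
P = [[-3, 1], [4, -1]], D = diag(2, 6), P⁻¹ = [[1, 1], [4, 3]].
C⁶ = P·diag(64, 46656)·P⁻¹ = [[186432, 139776], [-186368, -139712]].
The requested entry is -186368.

-186368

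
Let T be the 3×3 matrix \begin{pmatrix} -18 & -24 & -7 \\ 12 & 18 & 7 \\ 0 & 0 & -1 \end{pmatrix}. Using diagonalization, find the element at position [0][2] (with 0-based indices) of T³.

-217

Characteristic polynomial: r^3 + r^2 - 36r - 36 = (r - 6)(r + 1)(r + 6), so the eigenvalues are -6, -1, 6.
r=6: eigenvector (1, -1, 0).
r=-6: eigenvector (2, -1, 0).
r=-1: eigenvector (1, -1, 1).
P = [[1, 2, 1], [-1, -1, -1], [0, 0, 1]], D = diag(6, -6, -1), P⁻¹ = [[-1, -2, -1], [1, 1, 0], [0, 0, 1]].
T³ = P·diag(216, -216, -1)·P⁻¹ = [[-648, -864, -217], [432, 648, 217], [0, 0, -1]].
The requested entry is -217.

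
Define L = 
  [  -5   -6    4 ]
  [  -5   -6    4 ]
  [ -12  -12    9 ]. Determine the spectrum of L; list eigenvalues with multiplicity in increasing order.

Characteristic polynomial: p(λ) = λ^3 + 2λ^2 - 3λ = λ(λ - 1)(λ + 3).
Roots (with multiplicity): -3, 0, 1.

-3, 0, 1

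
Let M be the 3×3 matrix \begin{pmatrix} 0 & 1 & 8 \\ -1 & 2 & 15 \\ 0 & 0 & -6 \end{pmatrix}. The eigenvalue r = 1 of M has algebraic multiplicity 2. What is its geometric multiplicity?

1

M − 1I = [[-1, 1, 8], [-1, 1, 15], [0, 0, -7]].
This matrix has rank 2, so its null space has dimension 3 − 2 = 1.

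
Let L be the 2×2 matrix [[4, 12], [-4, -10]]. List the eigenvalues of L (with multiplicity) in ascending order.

-4, -2

Characteristic polynomial: p(t) = t^2 + 6t + 8 = (t + 2)(t + 4).
Roots (with multiplicity): -4, -2.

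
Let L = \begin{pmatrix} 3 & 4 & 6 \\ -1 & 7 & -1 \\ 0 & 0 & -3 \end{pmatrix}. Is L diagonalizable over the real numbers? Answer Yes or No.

Characteristic polynomial: p(s) = s^3 - 7s^2 - 5s + 75 = (s - 5)^2(s + 3).
s = 5 has algebraic multiplicity 2; rank(L − 5I) = 2, so geometric multiplicity = 1.
Geometric multiplicity < algebraic multiplicity, so L is not diagonalizable.

No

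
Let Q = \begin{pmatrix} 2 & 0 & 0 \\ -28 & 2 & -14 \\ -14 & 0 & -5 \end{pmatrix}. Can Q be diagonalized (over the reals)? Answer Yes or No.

Characteristic polynomial: p(r) = r^3 + r^2 - 16r + 20 = (r - 2)^2(r + 5).
r = 2 has algebraic multiplicity 2; rank(Q − 2I) = 1, so geometric multiplicity = 2.
Every eigenvalue has geometric = algebraic multiplicity, so Q is diagonalizable.

Yes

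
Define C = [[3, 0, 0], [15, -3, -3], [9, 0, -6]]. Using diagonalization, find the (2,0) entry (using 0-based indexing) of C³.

243

Characteristic polynomial: t^3 + 6t^2 - 9t - 54 = (t - 3)(t + 3)(t + 6), so the eigenvalues are -6, -3, 3.
t=3: eigenvector (1, 2, 1).
t=-3: eigenvector (0, 1, 0).
t=-6: eigenvector (0, 1, 1).
P = [[1, 0, 0], [2, 1, 1], [1, 0, 1]], D = diag(3, -3, -6), P⁻¹ = [[1, 0, 0], [-1, 1, -1], [-1, 0, 1]].
C³ = P·diag(27, -27, -216)·P⁻¹ = [[27, 0, 0], [297, -27, -189], [243, 0, -216]].
The requested entry is 243.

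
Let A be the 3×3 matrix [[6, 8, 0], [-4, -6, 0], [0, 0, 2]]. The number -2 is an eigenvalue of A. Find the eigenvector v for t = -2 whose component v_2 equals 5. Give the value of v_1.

A + 2I = [[8, 8, 0], [-4, -4, 0], [0, 0, 4]].
Solving (A + 2I)v = 0 gives the eigenspace spanned by (-5, 5, 0).
With v_2 = 5, v = (-5, 5, 0), so v_1 = -5.

-5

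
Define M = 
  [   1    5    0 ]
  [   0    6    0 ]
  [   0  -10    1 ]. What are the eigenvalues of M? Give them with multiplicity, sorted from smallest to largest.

1, 1, 6

Characteristic polynomial: p(μ) = μ^3 - 8μ^2 + 13μ - 6 = (μ - 6)(μ - 1)^2.
Roots (with multiplicity): 1, 1, 6.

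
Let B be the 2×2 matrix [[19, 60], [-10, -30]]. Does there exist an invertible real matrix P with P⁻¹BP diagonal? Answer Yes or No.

Yes

Characteristic polynomial: p(λ) = λ^2 + 11λ + 30 = (λ + 5)(λ + 6).
All 2 eigenvalues are distinct, so B is diagonalizable.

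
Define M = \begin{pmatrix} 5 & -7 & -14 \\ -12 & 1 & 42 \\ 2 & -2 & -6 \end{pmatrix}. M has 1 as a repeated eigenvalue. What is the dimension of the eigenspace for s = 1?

M − 1I = [[4, -7, -14], [-12, 0, 42], [2, -2, -7]].
This matrix has rank 2, so its null space has dimension 3 − 2 = 1.

1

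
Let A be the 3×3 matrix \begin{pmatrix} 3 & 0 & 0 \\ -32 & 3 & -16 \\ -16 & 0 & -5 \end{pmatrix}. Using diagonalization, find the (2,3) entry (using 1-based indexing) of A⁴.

1088

Characteristic polynomial: λ^3 - λ^2 - 21λ + 45 = (λ - 3)^2(λ + 5), so the eigenvalues are -5, 3, 3.
λ=-5: eigenvector (0, 2, 1).
λ=3: eigenvector (0, 1, 0).
λ=3: eigenvector (1, -1, -2).
P = [[0, 0, 1], [2, 1, -1], [1, 0, -2]], D = diag(-5, 3, 3), P⁻¹ = [[2, 0, 1], [-3, 1, -2], [1, 0, 0]].
A⁴ = P·diag(625, 81, 81)·P⁻¹ = [[81, 0, 0], [2176, 81, 1088], [1088, 0, 625]].
The requested entry is 1088.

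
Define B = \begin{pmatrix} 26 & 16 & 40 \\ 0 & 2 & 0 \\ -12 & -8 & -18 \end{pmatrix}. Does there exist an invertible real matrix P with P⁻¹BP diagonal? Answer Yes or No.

Characteristic polynomial: p(s) = s^3 - 10s^2 + 28s - 24 = (s - 6)(s - 2)^2.
s = 2 has algebraic multiplicity 2; rank(B − 2I) = 1, so geometric multiplicity = 2.
Every eigenvalue has geometric = algebraic multiplicity, so B is diagonalizable.

Yes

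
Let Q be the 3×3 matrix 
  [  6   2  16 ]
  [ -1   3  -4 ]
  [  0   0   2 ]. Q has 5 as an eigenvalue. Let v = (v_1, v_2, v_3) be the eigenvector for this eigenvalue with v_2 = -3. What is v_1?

Q − 5I = [[1, 2, 16], [-1, -2, -4], [0, 0, -3]].
Solving (Q − 5I)v = 0 gives the eigenspace spanned by (6, -3, 0).
With v_2 = -3, v = (6, -3, 0), so v_1 = 6.

6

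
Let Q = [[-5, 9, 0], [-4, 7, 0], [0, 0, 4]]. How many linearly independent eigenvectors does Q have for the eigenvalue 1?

1

Q − 1I = [[-6, 9, 0], [-4, 6, 0], [0, 0, 3]].
This matrix has rank 2, so its null space has dimension 3 − 2 = 1.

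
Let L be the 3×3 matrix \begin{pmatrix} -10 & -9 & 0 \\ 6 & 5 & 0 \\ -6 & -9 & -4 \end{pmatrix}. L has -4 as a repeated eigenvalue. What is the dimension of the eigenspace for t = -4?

L + 4I = [[-6, -9, 0], [6, 9, 0], [-6, -9, 0]].
This matrix has rank 1, so its null space has dimension 3 − 1 = 2.

2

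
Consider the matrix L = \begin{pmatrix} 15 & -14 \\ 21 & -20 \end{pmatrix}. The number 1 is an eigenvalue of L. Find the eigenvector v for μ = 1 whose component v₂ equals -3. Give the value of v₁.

L − 1I = [[14, -14], [21, -21]].
Solving (L − 1I)v = 0 gives the eigenspace spanned by (-3, -3).
With v₂ = -3, v = (-3, -3), so v₁ = -3.

-3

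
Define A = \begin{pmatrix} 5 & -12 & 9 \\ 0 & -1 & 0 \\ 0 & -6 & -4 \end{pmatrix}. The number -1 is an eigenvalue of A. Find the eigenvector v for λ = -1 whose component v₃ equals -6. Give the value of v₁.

A + 1I = [[6, -12, 9], [0, 0, 0], [0, -6, -3]].
Solving (A + 1I)v = 0 gives the eigenspace spanned by (15, 3, -6).
With v₃ = -6, v = (15, 3, -6), so v₁ = 15.

15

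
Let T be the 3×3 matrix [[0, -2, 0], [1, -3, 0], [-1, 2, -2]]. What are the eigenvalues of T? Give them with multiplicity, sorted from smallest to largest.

-2, -2, -1

Characteristic polynomial: p(s) = s^3 + 5s^2 + 8s + 4 = (s + 1)(s + 2)^2.
Roots (with multiplicity): -2, -2, -1.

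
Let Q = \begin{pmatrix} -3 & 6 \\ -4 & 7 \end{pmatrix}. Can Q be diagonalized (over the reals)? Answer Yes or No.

Characteristic polynomial: p(s) = s^2 - 4s + 3 = (s - 3)(s - 1).
All 2 eigenvalues are distinct, so Q is diagonalizable.

Yes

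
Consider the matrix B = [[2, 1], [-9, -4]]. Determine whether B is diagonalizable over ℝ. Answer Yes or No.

No

Characteristic polynomial: p(λ) = λ^2 + 2λ + 1 = (λ + 1)^2.
λ = -1 has algebraic multiplicity 2; rank(B + 1I) = 1, so geometric multiplicity = 1.
Geometric multiplicity < algebraic multiplicity, so B is not diagonalizable.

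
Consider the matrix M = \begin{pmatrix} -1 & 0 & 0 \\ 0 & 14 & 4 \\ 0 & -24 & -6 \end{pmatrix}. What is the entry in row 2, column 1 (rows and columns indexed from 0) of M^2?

Characteristic polynomial: μ^3 - 7μ^2 + 4μ + 12 = (μ - 6)(μ - 2)(μ + 1), so the eigenvalues are -1, 2, 6.
μ=-1: eigenvector (1, 0, 0).
μ=6: eigenvector (0, 1, -2).
μ=2: eigenvector (0, -1, 3).
P = [[1, 0, 0], [0, 1, -1], [0, -2, 3]], D = diag(-1, 6, 2), P⁻¹ = [[1, 0, 0], [0, 3, 1], [0, 2, 1]].
M² = P·diag(1, 36, 4)·P⁻¹ = [[1, 0, 0], [0, 100, 32], [0, -192, -60]].
The requested entry is -192.

-192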